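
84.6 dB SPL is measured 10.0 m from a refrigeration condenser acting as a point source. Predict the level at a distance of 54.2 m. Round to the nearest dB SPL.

For a point source, L₂ = L₁ − 20·log₁₀(r₂/r₁).
L₂ = 84.6 − 20·log₁₀(54.2/10.0) = 84.6 − 14.680 = 69.92 dB SPL.

70 dB SPL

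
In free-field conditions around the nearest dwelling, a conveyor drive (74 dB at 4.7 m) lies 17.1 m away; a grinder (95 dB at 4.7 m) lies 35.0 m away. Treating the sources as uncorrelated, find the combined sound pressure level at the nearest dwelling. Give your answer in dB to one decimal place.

77.7 dB

Propagate each source to the receiver with L = L_ref − 20·log₁₀(r/r_ref), then add intensities.
conveyor drive: 74 − 20·log₁₀(17.1/4.7) = 74 − 11.22 = 62.78 dB.
grinder: 95 − 20·log₁₀(35.0/4.7) = 95 − 17.44 = 77.56 dB.
Σ 10^(L/10) = 5.892e+07 → L_total = 10·log₁₀(5.892e+07) = 77.70 dB.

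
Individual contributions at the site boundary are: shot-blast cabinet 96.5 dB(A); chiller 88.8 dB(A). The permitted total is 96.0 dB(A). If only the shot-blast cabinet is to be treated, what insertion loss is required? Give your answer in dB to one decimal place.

1.4 dB

Fixed contribution from the other source: Σ 10^(L/10) = 10^(88.8/10) = 7.586e+08 (88.80 dB(A)).
To meet 96.0 dB(A) overall, the treated shot-blast cabinet may contribute at most 10^(96.0/10) − 7.586e+08 = 3.222e+09, i.e. 95.08 dB(A).
Required insertion loss = 96.5 − 95.08 = 1.42 dB.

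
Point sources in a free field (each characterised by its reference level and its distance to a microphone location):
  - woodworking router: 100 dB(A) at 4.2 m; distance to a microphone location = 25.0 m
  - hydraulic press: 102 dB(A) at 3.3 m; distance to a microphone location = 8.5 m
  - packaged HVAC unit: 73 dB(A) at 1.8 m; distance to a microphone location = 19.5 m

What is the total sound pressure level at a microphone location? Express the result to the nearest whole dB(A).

First find each source's level at the receiver (point-source: −20·log₁₀(r/r_ref)), then combine on an intensity basis.
woodworking router: 100 − 20·log₁₀(25.0/4.2) = 100 − 15.49 = 84.51 dB(A).
hydraulic press: 102 − 20·log₁₀(8.5/3.3) = 102 − 8.22 = 93.78 dB(A).
packaged HVAC unit: 73 − 20·log₁₀(19.5/1.8) = 73 − 20.70 = 52.30 dB(A).
Σ 10^(L/10) = 2.671e+09 → L_total = 10·log₁₀(2.671e+09) = 94.27 dB(A).

94 dB(A)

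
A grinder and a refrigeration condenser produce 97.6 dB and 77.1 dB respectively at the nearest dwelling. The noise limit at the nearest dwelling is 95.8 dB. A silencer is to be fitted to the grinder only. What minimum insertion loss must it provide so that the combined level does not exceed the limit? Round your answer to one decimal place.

1.9 dB

Fixed contribution from the other source: Σ 10^(L/10) = 10^(77.1/10) = 5.129e+07 (77.10 dB).
To meet 95.8 dB overall, the treated grinder may contribute at most 10^(95.8/10) − 5.129e+07 = 3.751e+09, i.e. 95.74 dB.
So the grinder must be reduced from 97.6 to 95.74 dB: IL = 1.86 dB.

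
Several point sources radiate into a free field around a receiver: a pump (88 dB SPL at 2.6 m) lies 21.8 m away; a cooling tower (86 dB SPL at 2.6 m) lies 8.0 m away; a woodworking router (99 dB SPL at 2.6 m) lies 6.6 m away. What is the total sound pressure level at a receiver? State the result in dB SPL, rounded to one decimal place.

91.1 dB SPL

First find each source's level at the receiver (point-source: −20·log₁₀(r/r_ref)), then combine on an intensity basis.
pump: 88 − 20·log₁₀(21.8/2.6) = 88 − 18.47 = 69.53 dB SPL.
cooling tower: 86 − 20·log₁₀(8.0/2.6) = 86 − 9.76 = 76.24 dB SPL.
woodworking router: 99 − 20·log₁₀(6.6/2.6) = 99 − 8.09 = 90.91 dB SPL.
Σ 10^(L/10) = 1.284e+09 → L_total = 10·log₁₀(1.284e+09) = 91.08 dB SPL.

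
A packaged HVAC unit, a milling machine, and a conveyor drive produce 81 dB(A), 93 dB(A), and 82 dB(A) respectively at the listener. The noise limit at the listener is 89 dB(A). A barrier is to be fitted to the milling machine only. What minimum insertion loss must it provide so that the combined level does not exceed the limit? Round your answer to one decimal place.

The untreated sources together contribute 10^(81/10) + 10^(82/10) = 2.844e+08, i.e. 84.54 dB(A).
To meet 89 dB(A) overall, the treated milling machine may contribute at most 10^(89/10) − 2.844e+08 = 5.099e+08, i.e. 87.08 dB(A).
Required insertion loss = 93 − 87.08 = 5.92 dB.

5.9 dB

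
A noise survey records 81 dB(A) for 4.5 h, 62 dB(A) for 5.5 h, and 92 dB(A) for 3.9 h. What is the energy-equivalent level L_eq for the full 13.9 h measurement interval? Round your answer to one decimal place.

86.9 dB(A)

L_eq = 10·log₁₀[(1/T)·Σ tᵢ·10^(Lᵢ/10)] with T = 13.9 h.
Σ tᵢ·10^(Lᵢ/10) = 4.5·10^(81/10) + 5.5·10^(62/10) + 3.9·10^(92/10) = 6.756e+09.
L_eq = 10·log₁₀(6.756e+09/13.9) = 86.87 dB(A).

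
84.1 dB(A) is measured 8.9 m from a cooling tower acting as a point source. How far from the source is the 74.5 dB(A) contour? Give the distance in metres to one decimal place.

The 9.6 dB drop corresponds to a distance ratio of 10^(9.6/20) for a point source.
r₂ = 8.9·10^((84.1−74.5)/20) = 8.9·10^(9.6/20) = 26.88 m.

26.9 m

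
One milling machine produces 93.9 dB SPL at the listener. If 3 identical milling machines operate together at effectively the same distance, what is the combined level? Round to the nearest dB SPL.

With 3 equal, uncorrelated contributions the intensity is 3× that of one unit, giving a rise of 10·log₁₀ 3.
L_total = 93.9 + 10·log₁₀(3) = 93.9 + 4.771 = 98.67 dB SPL.

99 dB SPL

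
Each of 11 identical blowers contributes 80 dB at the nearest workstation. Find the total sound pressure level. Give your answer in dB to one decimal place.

90.4 dB

L_total = L₁ + 10·log₁₀ N for N identical incoherent sources.
L_total = 80 + 10·log₁₀(11) = 80 + 10.414 = 90.41 dB.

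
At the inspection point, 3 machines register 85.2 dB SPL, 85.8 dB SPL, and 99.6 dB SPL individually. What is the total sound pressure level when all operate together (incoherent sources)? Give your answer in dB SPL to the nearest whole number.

Incoherent sources combine by intensity addition: L_total = 10·log₁₀(Σ 10^(L_i/10)).
Σ 10^(L/10) = 10^(85.2/10) + 10^(85.8/10) + 10^(99.6/10) = 9.831e+09.
L_total = 10·log₁₀(9.831e+09) = 99.93 dB SPL.

100 dB SPL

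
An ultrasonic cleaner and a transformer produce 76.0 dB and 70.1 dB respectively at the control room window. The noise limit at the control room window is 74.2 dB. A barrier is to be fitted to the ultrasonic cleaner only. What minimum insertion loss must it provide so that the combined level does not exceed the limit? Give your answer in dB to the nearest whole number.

Everything except the ultrasonic cleaner sums to 10^(70.1/10) = 1.023e+07 in linear terms, 70.10 dB.
The limit corresponds to 10^(74.2/10) = 2.630e+07; subtracting the fixed part leaves 1.607e+07 for the ultrasonic cleaner, i.e. 72.06 dB.
Required insertion loss = 76.0 − 72.06 = 3.94 dB.

4 dB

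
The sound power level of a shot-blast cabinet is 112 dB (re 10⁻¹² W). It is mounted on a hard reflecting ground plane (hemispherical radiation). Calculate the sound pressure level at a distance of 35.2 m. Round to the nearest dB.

Free-field hemispherical radiation: L_p = L_w − 10·log₁₀(2π·r²), r = 35.2 m.
2π·r² = 7785 m², 10·log₁₀ of that is 38.913 dB.
L_p = 112 − 38.913 = 73.09 dB.

73 dB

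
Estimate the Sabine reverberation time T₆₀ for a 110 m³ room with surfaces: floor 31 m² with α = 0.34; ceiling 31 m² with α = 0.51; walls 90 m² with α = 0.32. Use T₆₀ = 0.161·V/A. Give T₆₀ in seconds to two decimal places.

0.32 s

A = Σ Sᵢαᵢ = 31·0.34 + 31·0.51 + 90·0.32 = 55.15 m².
T₆₀ = 0.161·V/A = 0.161·110/55.15 = 0.321 s.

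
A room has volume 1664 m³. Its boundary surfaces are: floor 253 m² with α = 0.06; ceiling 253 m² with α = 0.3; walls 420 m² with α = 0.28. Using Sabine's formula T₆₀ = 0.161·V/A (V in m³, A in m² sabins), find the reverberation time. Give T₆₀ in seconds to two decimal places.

1.28 s

Total absorption A = 253·0.06 + 253·0.3 + 420·0.28 = 208.68 m² sabins.
T₆₀ = 0.161 × 1664 / 208.68 = 1.284 s.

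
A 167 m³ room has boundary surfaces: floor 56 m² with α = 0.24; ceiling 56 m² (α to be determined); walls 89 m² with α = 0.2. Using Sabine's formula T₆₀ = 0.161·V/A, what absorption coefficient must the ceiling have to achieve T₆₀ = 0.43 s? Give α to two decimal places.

0.56

A = 0.161·V/T₆₀ = 0.161·167/0.43 = 62.53 m² sabins.
Absorption from the other surfaces = 56·0.24 + 89·0.2 = 31.24 m², so the ceiling must supply 31.29 m² over 56 m².
α = 31.29/56 = 0.559.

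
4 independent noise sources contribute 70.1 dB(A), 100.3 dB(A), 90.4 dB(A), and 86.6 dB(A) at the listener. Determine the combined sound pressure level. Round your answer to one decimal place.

100.9 dB(A)

Incoherent sources combine by intensity addition: L_total = 10·log₁₀(Σ 10^(L_i/10)).
Σ 10^(L/10) = 10^(70.1/10) + 10^(100.3/10) + 10^(90.4/10) + 10^(86.6/10) = 1.228e+10.
L_total = 10·log₁₀(1.228e+10) = 100.89 dB(A).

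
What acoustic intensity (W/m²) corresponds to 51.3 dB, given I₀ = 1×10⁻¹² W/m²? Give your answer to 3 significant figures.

1.35e-07 W/m²

L = 10·log₁₀(I/I₀) ⇒ I = I₀·10^(L/10) = 10⁻¹² × 10^5.13.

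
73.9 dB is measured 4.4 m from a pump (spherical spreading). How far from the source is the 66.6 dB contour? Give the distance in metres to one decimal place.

The 7.3 dB drop corresponds to a distance ratio of 10^(7.3/20) for a point source.
r₂ = 4.4·10^((73.9−66.6)/20) = 4.4·10^(7.3/20) = 10.20 m.

10.2 m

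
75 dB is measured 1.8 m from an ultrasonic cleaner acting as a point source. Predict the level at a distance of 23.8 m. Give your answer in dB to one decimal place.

For a point source, L₂ = L₁ − 20·log₁₀(r₂/r₁).
L₂ = 75 − 20·log₁₀(23.8/1.8) = 75 − 22.426 = 52.57 dB.

52.6 dB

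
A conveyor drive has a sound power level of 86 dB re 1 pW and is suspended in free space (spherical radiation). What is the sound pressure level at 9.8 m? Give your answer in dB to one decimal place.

55.2 dB

The power spreads over a sphere of area 4π·r², so L_p = L_w − 10·log₁₀(4π·r²).
4π·r² = 1207 m², 10·log₁₀ of that is 30.817 dB.
L_p = 86 − 30.817 = 55.18 dB.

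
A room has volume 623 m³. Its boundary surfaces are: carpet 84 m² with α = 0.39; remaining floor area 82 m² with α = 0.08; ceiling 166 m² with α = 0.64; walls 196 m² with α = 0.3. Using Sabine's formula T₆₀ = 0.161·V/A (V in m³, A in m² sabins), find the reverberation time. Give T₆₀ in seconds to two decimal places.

0.49 s

A = Σ Sᵢαᵢ = 84·0.39 + 82·0.08 + 166·0.64 + 196·0.3 = 204.36 m².
T₆₀ = 0.161·V/A = 0.161·623/204.36 = 0.491 s.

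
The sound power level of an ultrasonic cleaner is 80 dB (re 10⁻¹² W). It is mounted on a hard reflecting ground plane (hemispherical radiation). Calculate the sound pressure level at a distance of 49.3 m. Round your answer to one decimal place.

Free-field hemispherical radiation: L_p = L_w − 10·log₁₀(2π·r²), r = 49.3 m.
2π·r² = 1.527e+04 m², 10·log₁₀ of that is 41.839 dB.
L_p = 80 − 41.839 = 38.16 dB.

38.2 dB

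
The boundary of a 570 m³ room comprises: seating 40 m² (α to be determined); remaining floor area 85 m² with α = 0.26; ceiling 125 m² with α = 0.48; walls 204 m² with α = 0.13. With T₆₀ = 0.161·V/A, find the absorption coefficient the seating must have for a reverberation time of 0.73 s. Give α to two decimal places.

Required total absorption A = 0.161·570/0.73 = 125.71 m².
Absorption from the other surfaces = 85·0.26 + 125·0.48 + 204·0.13 = 108.62 m², so the seating must supply 17.09 m² over 40 m².
α = 17.09/40 = 0.427.

0.43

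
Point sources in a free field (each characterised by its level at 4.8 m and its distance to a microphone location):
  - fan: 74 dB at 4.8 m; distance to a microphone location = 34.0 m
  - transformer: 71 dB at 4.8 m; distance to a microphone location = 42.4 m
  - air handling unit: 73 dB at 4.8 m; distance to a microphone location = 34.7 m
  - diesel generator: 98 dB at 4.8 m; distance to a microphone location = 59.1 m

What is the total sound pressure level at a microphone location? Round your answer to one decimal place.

76.3 dB

First find each source's level at the receiver (point-source: −20·log₁₀(r/r_ref)), then combine on an intensity basis.
fan: 74 − 20·log₁₀(34.0/4.8) = 74 − 17.00 = 57.00 dB.
transformer: 71 − 20·log₁₀(42.4/4.8) = 71 − 18.92 = 52.08 dB.
air handling unit: 73 − 20·log₁₀(34.7/4.8) = 73 − 17.18 = 55.82 dB.
diesel generator: 98 − 20·log₁₀(59.1/4.8) = 98 − 21.81 = 76.19 dB.
Σ 10^(L/10) = 4.266e+07 → L_total = 10·log₁₀(4.266e+07) = 76.30 dB.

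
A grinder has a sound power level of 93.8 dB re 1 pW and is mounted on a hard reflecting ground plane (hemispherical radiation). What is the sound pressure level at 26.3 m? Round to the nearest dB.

57 dB

The power spreads over a hemisphere of area 2π·r², so L_p = L_w − 10·log₁₀(2π·r²).
2π·r² = 4346 m², 10·log₁₀ of that is 36.381 dB.
L_p = 93.8 − 36.381 = 57.42 dB.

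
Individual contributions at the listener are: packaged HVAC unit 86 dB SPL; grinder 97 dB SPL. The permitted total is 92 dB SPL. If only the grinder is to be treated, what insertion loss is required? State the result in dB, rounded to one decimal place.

6.3 dB

Fixed contribution from the other source: Σ 10^(L/10) = 10^(86/10) = 3.981e+08 (86.00 dB SPL).
The limit corresponds to 10^(92/10) = 1.585e+09; subtracting the fixed part leaves 1.187e+09 for the grinder, i.e. 90.74 dB SPL.
Required insertion loss = 97 − 90.74 = 6.26 dB.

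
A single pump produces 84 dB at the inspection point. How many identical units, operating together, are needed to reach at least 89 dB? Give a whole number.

4

The shortfall is 89 − 84 = 5.0 dB, and N units add 10·log₁₀ N, so need 10·log₁₀ N ≥ 5.0.
N ≥ 10^(5.0/10) = 3.162, so N = 4.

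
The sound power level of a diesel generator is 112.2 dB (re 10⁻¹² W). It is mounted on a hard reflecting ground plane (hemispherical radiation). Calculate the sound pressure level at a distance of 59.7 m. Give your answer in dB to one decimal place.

68.7 dB

Free-field hemispherical radiation: L_p = L_w − 10·log₁₀(2π·r²), r = 59.7 m.
2π·r² = 2.239e+04 m², 10·log₁₀ of that is 43.501 dB.
L_p = 112.2 − 43.501 = 68.70 dB.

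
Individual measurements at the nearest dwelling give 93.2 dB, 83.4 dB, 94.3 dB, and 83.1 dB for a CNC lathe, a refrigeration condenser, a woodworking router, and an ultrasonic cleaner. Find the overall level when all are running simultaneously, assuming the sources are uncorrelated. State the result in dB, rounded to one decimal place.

For uncorrelated sources the intensities add, so convert each level to linear form, sum, and take 10·log₁₀ of the total.
Σ 10^(L/10) = 10^(93.2/10) + 10^(83.4/10) + 10^(94.3/10) + 10^(83.1/10) = 5.204e+09.
L_total = 10·log₁₀(5.204e+09) = 97.16 dB.

97.2 dB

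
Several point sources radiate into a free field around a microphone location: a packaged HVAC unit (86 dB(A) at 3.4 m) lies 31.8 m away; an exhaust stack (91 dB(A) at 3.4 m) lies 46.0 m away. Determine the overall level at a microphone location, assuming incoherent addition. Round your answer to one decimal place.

70.6 dB(A)

First find each source's level at the receiver (point-source: −20·log₁₀(r/r_ref)), then combine on an intensity basis.
packaged HVAC unit: 86 − 20·log₁₀(31.8/3.4) = 86 − 19.42 = 66.58 dB(A).
exhaust stack: 91 − 20·log₁₀(46.0/3.4) = 91 − 22.63 = 68.37 dB(A).
Σ 10^(L/10) = 1.143e+07 → L_total = 10·log₁₀(1.143e+07) = 70.58 dB(A).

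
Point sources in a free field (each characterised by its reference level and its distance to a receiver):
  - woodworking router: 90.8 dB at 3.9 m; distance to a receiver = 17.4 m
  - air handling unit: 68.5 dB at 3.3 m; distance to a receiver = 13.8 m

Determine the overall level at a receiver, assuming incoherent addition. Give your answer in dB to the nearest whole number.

78 dB

Propagate each source to the receiver with L = L_ref − 20·log₁₀(r/r_ref), then add intensities.
woodworking router: 90.8 − 20·log₁₀(17.4/3.9) = 90.8 − 12.99 = 77.81 dB.
air handling unit: 68.5 − 20·log₁₀(13.8/3.3) = 68.5 − 12.43 = 56.07 dB.
Σ 10^(L/10) = 6.080e+07 → L_total = 10·log₁₀(6.080e+07) = 77.84 dB.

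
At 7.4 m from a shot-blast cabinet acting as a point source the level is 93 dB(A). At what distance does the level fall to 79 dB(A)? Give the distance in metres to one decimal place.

For a point source L₁ − L₂ = 20·log₁₀(r₂/r₁), so r₂ = r₁·10^((L₁−L₂)/20).
r₂ = 7.4·10^((93−79)/20) = 7.4·10^(14.0/20) = 37.09 m.

37.1 m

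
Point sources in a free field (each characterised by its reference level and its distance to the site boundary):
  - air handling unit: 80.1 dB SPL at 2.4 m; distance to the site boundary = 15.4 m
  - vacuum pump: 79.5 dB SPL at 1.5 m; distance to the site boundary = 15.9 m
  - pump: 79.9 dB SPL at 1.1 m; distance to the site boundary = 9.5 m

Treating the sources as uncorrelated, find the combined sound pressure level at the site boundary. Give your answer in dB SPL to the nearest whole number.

67 dB SPL

First find each source's level at the receiver (point-source: −20·log₁₀(r/r_ref)), then combine on an intensity basis.
air handling unit: 80.1 − 20·log₁₀(15.4/2.4) = 80.1 − 16.15 = 63.95 dB SPL.
vacuum pump: 79.5 − 20·log₁₀(15.9/1.5) = 79.5 − 20.51 = 58.99 dB SPL.
pump: 79.9 − 20·log₁₀(9.5/1.1) = 79.9 − 18.73 = 61.17 dB SPL.
Σ 10^(L/10) = 4.589e+06 → L_total = 10·log₁₀(4.589e+06) = 66.62 dB SPL.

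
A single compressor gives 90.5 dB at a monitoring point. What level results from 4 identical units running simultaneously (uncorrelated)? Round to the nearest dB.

97 dB

L_total = L₁ + 10·log₁₀ N for N identical incoherent sources.
L_total = 90.5 + 10·log₁₀(4) = 90.5 + 6.021 = 96.52 dB.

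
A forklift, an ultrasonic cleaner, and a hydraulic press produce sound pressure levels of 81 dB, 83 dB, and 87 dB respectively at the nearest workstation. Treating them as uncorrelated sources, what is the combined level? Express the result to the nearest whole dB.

89 dB

Incoherent sources combine by intensity addition: L_total = 10·log₁₀(Σ 10^(L_i/10)).
Σ 10^(L/10) = 10^(81/10) + 10^(83/10) + 10^(87/10) = 8.266e+08.
L_total = 10·log₁₀(8.266e+08) = 89.17 dB.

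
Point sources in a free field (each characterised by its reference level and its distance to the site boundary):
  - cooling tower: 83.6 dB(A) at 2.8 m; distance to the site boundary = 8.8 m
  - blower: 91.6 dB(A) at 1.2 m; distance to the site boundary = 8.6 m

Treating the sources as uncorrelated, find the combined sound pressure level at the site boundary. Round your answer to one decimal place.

77.1 dB(A)

Apply inverse-square spreading to bring every level to the receiver, then sum 10^(L/10).
cooling tower: 83.6 − 20·log₁₀(8.8/2.8) = 83.6 − 9.95 = 73.65 dB(A).
blower: 91.6 − 20·log₁₀(8.6/1.2) = 91.6 − 17.11 = 74.49 dB(A).
Σ 10^(L/10) = 5.134e+07 → L_total = 10·log₁₀(5.134e+07) = 77.10 dB(A).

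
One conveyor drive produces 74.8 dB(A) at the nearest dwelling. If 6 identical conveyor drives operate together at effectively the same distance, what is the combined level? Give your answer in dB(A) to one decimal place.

L_total = L₁ + 10·log₁₀ N for N identical incoherent sources.
L_total = 74.8 + 10·log₁₀(6) = 74.8 + 7.782 = 82.58 dB(A).

82.6 dB(A)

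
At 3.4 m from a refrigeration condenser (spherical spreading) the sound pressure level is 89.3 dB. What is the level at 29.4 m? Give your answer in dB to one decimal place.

Point-source attenuation: ΔL = 20·log₁₀(r₂/r₁) = 20·log₁₀(29.4/3.4) = 18.737 dB.
L₂ = 89.3 − 20·log₁₀(29.4/3.4) = 89.3 − 18.737 = 70.56 dB.

70.6 dB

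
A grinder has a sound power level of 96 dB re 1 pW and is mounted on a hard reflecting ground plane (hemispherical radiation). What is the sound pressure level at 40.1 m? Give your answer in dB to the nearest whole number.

Free-field hemispherical radiation: L_p = L_w − 10·log₁₀(2π·r²), r = 40.1 m.
2π·r² = 1.01e+04 m², 10·log₁₀ of that is 40.045 dB.
L_p = 96 − 40.045 = 55.96 dB.

56 dB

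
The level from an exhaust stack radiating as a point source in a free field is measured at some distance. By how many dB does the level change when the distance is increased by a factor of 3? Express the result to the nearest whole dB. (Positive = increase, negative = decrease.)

-10 dB

A point source loses 6 dB per doubling of distance; generally ΔL = −20·log₁₀(r₂/r₁).
ΔL = −20·log₁₀(3) = -9.54 dB.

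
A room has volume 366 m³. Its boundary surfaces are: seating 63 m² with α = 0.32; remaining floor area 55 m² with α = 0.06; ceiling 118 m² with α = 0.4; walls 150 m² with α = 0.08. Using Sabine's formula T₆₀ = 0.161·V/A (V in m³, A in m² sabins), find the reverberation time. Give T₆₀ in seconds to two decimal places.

A = Σ Sᵢαᵢ = 63·0.32 + 55·0.06 + 118·0.4 + 150·0.08 = 82.66 m².
T₆₀ = 0.161·V/A = 0.161·366/82.66 = 0.713 s.

0.71 s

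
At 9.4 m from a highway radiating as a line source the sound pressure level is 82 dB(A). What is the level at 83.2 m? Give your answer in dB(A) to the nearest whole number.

73 dB(A)

For a line source, L₂ = L₁ − 10·log₁₀(r₂/r₁).
L₂ = 82 − 10·log₁₀(83.2/9.4) = 82 − 9.470 = 72.53 dB(A).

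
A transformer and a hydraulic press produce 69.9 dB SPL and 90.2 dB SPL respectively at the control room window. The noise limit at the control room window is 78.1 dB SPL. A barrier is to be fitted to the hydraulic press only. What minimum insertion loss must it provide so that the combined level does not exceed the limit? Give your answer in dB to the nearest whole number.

13 dB

Everything except the hydraulic press sums to 10^(69.9/10) = 9.772e+06 in linear terms, 69.90 dB SPL.
To meet 78.1 dB SPL overall, the treated hydraulic press may contribute at most 10^(78.1/10) − 9.772e+06 = 5.479e+07, i.e. 77.39 dB SPL.
Required insertion loss = 90.2 − 77.39 = 12.81 dB.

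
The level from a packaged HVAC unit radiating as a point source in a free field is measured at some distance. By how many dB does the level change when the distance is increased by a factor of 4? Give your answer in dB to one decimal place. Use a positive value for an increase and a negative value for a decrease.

-12.0 dB

With spherical spreading the level changes by −20·log₁₀(r₂/r₁).
ΔL = −20·log₁₀(4) = -12.04 dB.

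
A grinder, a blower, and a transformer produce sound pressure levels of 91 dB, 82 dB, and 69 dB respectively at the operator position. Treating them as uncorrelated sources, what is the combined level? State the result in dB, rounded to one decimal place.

91.5 dB

For uncorrelated sources the intensities add, so convert each level to linear form, sum, and take 10·log₁₀ of the total.
Σ 10^(L/10) = 10^(91/10) + 10^(82/10) + 10^(69/10) = 1.425e+09.
L_total = 10·log₁₀(1.425e+09) = 91.54 dB.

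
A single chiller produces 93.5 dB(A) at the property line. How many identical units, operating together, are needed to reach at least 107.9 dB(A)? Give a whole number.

28

N identical sources give L₁ + 10·log₁₀ N, so require 10·log₁₀ N ≥ 107.9 − 93.5 = 14.4 dB.
N ≥ 10^(14.4/10) = 27.542, so N = 28.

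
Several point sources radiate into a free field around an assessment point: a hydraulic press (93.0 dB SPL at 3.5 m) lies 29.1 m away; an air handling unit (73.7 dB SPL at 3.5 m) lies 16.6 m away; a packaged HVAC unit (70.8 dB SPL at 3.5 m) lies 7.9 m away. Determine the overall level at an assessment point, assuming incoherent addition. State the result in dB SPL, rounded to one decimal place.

75.1 dB SPL

First find each source's level at the receiver (point-source: −20·log₁₀(r/r_ref)), then combine on an intensity basis.
hydraulic press: 93.0 − 20·log₁₀(29.1/3.5) = 93.0 − 18.40 = 74.60 dB SPL.
air handling unit: 73.7 − 20·log₁₀(16.6/3.5) = 73.7 − 13.52 = 60.18 dB SPL.
packaged HVAC unit: 70.8 − 20·log₁₀(7.9/3.5) = 70.8 − 7.07 = 63.73 dB SPL.
Σ 10^(L/10) = 3.227e+07 → L_total = 10·log₁₀(3.227e+07) = 75.09 dB SPL.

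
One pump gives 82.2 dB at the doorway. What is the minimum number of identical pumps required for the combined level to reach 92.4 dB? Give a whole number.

11

N identical sources give L₁ + 10·log₁₀ N, so require 10·log₁₀ N ≥ 92.4 − 82.2 = 10.2 dB.
N ≥ 10^(10.2/10) = 10.471, so N = 11.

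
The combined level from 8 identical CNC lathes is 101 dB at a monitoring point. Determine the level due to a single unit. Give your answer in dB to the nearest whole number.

Dividing the total intensity by 8 lowers the level by 10·log₁₀ 8 = 9.031 dB: L₁ = 101 − 9.031.

92 dB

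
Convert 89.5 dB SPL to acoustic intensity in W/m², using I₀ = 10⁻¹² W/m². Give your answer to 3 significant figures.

0.000891 W/m²

I = I₀·10^(L/10) = 10⁻¹² × 10^(89.5/10) = 10^(-3.050).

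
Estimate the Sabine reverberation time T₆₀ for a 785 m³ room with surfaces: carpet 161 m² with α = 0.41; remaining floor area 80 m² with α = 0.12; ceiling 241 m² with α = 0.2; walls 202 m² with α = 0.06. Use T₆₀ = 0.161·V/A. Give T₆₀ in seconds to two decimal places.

0.93 s

A = Σ Sᵢαᵢ = 161·0.41 + 80·0.12 + 241·0.2 + 202·0.06 = 135.93 m².
T₆₀ = 0.161 × 785 / 135.93 = 0.930 s.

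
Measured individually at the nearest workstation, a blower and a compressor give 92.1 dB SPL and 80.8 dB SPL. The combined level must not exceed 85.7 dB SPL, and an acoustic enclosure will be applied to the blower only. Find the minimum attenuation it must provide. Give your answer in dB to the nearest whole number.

Fixed contribution from the other source: Σ 10^(L/10) = 10^(80.8/10) = 1.202e+08 (80.80 dB SPL).
To meet 85.7 dB SPL overall, the treated blower may contribute at most 10^(85.7/10) − 1.202e+08 = 2.513e+08, i.e. 84.00 dB SPL.
So the blower must be reduced from 92.1 to 84.00 dB SPL: IL = 8.10 dB.

8 dB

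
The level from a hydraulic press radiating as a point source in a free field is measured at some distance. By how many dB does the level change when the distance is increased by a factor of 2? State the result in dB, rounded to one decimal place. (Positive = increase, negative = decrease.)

With spherical spreading the level changes by −20·log₁₀(r₂/r₁).
ΔL = −20·log₁₀(2) = -6.02 dB.

-6.0 dB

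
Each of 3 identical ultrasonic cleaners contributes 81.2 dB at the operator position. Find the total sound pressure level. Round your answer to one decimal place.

L_total = L₁ + 10·log₁₀ N for N identical incoherent sources.
L_total = 81.2 + 10·log₁₀(3) = 81.2 + 4.771 = 85.97 dB.

86.0 dB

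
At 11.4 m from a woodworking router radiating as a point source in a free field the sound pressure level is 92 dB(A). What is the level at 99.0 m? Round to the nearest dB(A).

73 dB(A)

Point-source attenuation: ΔL = 20·log₁₀(r₂/r₁) = 20·log₁₀(99.0/11.4) = 18.775 dB.
L₂ = 92 − 20·log₁₀(99.0/11.4) = 92 − 18.775 = 73.23 dB(A).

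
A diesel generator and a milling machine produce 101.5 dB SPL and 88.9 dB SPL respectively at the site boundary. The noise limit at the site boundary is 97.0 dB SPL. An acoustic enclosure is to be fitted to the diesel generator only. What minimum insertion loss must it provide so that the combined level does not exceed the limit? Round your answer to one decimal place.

Everything except the diesel generator sums to 10^(88.9/10) = 7.762e+08 in linear terms, 88.90 dB SPL.
To meet 97.0 dB SPL overall, the treated diesel generator may contribute at most 10^(97.0/10) − 7.762e+08 = 4.236e+09, i.e. 96.27 dB SPL.
Required insertion loss = 101.5 − 96.27 = 5.23 dB.

5.2 dB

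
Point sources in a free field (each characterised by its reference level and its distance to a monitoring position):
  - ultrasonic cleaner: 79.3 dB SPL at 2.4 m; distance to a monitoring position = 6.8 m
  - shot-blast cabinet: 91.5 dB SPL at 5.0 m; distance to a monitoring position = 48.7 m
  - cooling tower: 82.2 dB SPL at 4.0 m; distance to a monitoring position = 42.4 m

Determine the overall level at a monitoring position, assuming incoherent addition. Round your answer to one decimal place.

Apply inverse-square spreading to bring every level to the receiver, then sum 10^(L/10).
ultrasonic cleaner: 79.3 − 20·log₁₀(6.8/2.4) = 79.3 − 9.05 = 70.25 dB SPL.
shot-blast cabinet: 91.5 − 20·log₁₀(48.7/5.0) = 91.5 − 19.77 = 71.73 dB SPL.
cooling tower: 82.2 − 20·log₁₀(42.4/4.0) = 82.2 − 20.51 = 61.69 dB SPL.
Σ 10^(L/10) = 2.697e+07 → L_total = 10·log₁₀(2.697e+07) = 74.31 dB SPL.

74.3 dB SPL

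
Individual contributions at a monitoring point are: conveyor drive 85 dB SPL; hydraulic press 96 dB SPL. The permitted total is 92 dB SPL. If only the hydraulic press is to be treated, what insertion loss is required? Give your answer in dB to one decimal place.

Fixed contribution from the other source: Σ 10^(L/10) = 10^(85/10) = 3.162e+08 (85.00 dB SPL).
The limit corresponds to 10^(92/10) = 1.585e+09; subtracting the fixed part leaves 1.269e+09 for the hydraulic press, i.e. 91.03 dB SPL.
So the hydraulic press must be reduced from 96 to 91.03 dB SPL: IL = 4.97 dB.

5.0 dB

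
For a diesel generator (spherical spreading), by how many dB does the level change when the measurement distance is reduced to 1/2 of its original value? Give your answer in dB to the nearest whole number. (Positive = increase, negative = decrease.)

Point-source spreading: ΔL = −20·log₁₀(r₂/r₁).
ΔL = −20·log₁₀(0.5) = +6.02 dB.

+6 dB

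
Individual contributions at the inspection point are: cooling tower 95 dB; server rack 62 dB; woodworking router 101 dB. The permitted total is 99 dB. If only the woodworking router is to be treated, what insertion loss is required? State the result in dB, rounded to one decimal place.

Everything except the woodworking router sums to 10^(95/10) + 10^(62/10) = 3.164e+09 in linear terms, 95.00 dB.
To meet 99 dB overall, the treated woodworking router may contribute at most 10^(99/10) − 3.164e+09 = 4.779e+09, i.e. 96.79 dB.
So the woodworking router must be reduced from 101 to 96.79 dB: IL = 4.21 dB.

4.2 dB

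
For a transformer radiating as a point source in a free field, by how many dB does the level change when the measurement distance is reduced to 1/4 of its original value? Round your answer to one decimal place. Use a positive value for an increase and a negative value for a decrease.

A point source loses 6 dB per doubling of distance; generally ΔL = −20·log₁₀(r₂/r₁).
ΔL = −20·log₁₀(0.25) = +12.04 dB.

+12.0 dB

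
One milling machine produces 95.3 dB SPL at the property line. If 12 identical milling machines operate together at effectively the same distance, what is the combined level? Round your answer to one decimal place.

106.1 dB SPL

N identical incoherent sources raise the level by 10·log₁₀ N.
L_total = 95.3 + 10·log₁₀(12) = 95.3 + 10.792 = 106.09 dB SPL.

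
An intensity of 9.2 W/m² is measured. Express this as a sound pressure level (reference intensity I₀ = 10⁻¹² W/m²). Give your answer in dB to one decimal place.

L = 10·log₁₀(I/I₀) = 10·log₁₀(9.2/10⁻¹²) = 10·log₁₀(9.2×10^12).
L = 10·(0.9638 + 12) = 129.64 dB.

129.6 dB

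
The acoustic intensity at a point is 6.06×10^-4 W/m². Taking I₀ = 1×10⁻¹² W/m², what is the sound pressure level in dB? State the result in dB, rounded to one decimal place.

87.8 dB

L = 10·log₁₀(I/I₀) = 10·log₁₀(6.06×10^-4/10⁻¹²) = 10·log₁₀(6.06×10^8).
L = 10·(0.7825 + 8) = 87.82 dB.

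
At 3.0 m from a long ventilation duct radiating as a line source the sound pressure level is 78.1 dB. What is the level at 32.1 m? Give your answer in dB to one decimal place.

67.8 dB

Cylindrical spreading from a line source gives a 10·log₁₀(r₂/r₁) drop.
L₂ = 78.1 − 10·log₁₀(32.1/3.0) = 78.1 − 10.294 = 67.81 dB.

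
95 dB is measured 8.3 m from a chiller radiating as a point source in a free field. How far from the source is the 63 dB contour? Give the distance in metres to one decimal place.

330.4 m

For a point source L₁ − L₂ = 20·log₁₀(r₂/r₁), so r₂ = r₁·10^((L₁−L₂)/20).
r₂ = 8.3·10^((95−63)/20) = 8.3·10^(32.0/20) = 330.43 m.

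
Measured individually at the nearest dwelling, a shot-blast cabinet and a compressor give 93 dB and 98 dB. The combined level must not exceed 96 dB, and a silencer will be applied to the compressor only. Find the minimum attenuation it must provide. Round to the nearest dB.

Fixed contribution from the other source: Σ 10^(L/10) = 10^(93/10) = 1.995e+09 (93.00 dB).
The limit corresponds to 10^(96/10) = 3.981e+09; subtracting the fixed part leaves 1.986e+09 for the compressor, i.e. 92.98 dB.
Required insertion loss = 98 − 92.98 = 5.02 dB.

5 dB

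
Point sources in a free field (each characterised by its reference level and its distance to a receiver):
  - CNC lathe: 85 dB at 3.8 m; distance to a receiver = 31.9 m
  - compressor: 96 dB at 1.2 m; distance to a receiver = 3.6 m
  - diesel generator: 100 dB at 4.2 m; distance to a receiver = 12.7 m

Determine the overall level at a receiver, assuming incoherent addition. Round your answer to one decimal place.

91.9 dB

Apply inverse-square spreading to bring every level to the receiver, then sum 10^(L/10).
CNC lathe: 85 − 20·log₁₀(31.9/3.8) = 85 − 18.48 = 66.52 dB.
compressor: 96 − 20·log₁₀(3.6/1.2) = 96 − 9.54 = 86.46 dB.
diesel generator: 100 − 20·log₁₀(12.7/4.2) = 100 − 9.61 = 90.39 dB.
Σ 10^(L/10) = 1.541e+09 → L_total = 10·log₁₀(1.541e+09) = 91.88 dB.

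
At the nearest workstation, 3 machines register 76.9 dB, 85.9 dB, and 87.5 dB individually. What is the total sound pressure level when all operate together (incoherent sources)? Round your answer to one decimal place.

Incoherent sources combine by intensity addition: L_total = 10·log₁₀(Σ 10^(L_i/10)).
Σ 10^(L/10) = 10^(76.9/10) + 10^(85.9/10) + 10^(87.5/10) = 1.000e+09.
L_total = 10·log₁₀(1.000e+09) = 90.00 dB.

90.0 dB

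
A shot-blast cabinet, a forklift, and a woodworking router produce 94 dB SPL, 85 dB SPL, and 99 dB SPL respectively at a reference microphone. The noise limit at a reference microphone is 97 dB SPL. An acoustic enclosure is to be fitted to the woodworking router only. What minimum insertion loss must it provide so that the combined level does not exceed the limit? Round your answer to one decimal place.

Fixed contribution from the other sources: Σ 10^(L/10) = 10^(94/10) + 10^(85/10) = 2.828e+09 (94.51 dB SPL).
To meet 97 dB SPL overall, the treated woodworking router may contribute at most 10^(97/10) − 2.828e+09 = 2.184e+09, i.e. 93.39 dB SPL.
So the woodworking router must be reduced from 99 to 93.39 dB SPL: IL = 5.61 dB.

5.6 dB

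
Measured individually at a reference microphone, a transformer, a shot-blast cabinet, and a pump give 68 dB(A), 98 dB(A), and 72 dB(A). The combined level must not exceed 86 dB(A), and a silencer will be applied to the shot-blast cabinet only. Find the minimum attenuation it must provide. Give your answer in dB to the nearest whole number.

Fixed contribution from the other sources: Σ 10^(L/10) = 10^(68/10) + 10^(72/10) = 2.216e+07 (73.46 dB(A)).
The limit corresponds to 10^(86/10) = 3.981e+08; subtracting the fixed part leaves 3.759e+08 for the shot-blast cabinet, i.e. 85.75 dB(A).
Required insertion loss = 98 − 85.75 = 12.25 dB.

12 dB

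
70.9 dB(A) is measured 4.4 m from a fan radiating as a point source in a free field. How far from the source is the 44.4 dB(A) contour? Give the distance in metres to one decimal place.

93.0 m

The 26.5 dB drop corresponds to a distance ratio of 10^(26.5/20) for a point source.
r₂ = 4.4·10^((70.9−44.4)/20) = 4.4·10^(26.5/20) = 92.99 m.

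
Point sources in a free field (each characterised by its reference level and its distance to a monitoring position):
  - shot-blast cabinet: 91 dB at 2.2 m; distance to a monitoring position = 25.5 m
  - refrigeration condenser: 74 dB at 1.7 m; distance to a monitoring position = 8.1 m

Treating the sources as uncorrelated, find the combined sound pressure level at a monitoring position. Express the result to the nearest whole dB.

First find each source's level at the receiver (point-source: −20·log₁₀(r/r_ref)), then combine on an intensity basis.
shot-blast cabinet: 91 − 20·log₁₀(25.5/2.2) = 91 − 21.28 = 69.72 dB.
refrigeration condenser: 74 − 20·log₁₀(8.1/1.7) = 74 − 13.56 = 60.44 dB.
Σ 10^(L/10) = 1.048e+07 → L_total = 10·log₁₀(1.048e+07) = 70.20 dB.

70 dB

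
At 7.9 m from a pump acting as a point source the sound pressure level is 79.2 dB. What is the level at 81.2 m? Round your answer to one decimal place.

59.0 dB

For a point source, L₂ = L₁ − 20·log₁₀(r₂/r₁).
L₂ = 79.2 − 20·log₁₀(81.2/7.9) = 79.2 − 20.239 = 58.96 dB.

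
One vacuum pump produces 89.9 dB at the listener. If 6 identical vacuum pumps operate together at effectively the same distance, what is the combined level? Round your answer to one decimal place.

97.7 dB

L_total = L₁ + 10·log₁₀ N for N identical incoherent sources.
L_total = 89.9 + 10·log₁₀(6) = 89.9 + 7.782 = 97.68 dB.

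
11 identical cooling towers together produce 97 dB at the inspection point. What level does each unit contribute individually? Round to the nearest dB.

11 equal contributions raise the level by 10·log₁₀ 11 = 10.414 dB, so each unit alone gives 97 − 10.414.

87 dB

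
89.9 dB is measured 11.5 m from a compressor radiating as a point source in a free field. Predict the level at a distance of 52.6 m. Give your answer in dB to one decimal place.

76.7 dB

Point-source attenuation: ΔL = 20·log₁₀(r₂/r₁) = 20·log₁₀(52.6/11.5) = 13.206 dB.
L₂ = 89.9 − 20·log₁₀(52.6/11.5) = 89.9 − 13.206 = 76.69 dB.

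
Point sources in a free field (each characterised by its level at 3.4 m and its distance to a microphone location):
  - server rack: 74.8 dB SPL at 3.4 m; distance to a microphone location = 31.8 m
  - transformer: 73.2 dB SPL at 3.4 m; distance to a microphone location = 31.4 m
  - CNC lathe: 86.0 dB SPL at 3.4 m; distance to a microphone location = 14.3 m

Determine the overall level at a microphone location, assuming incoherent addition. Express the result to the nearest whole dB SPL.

Apply inverse-square spreading to bring every level to the receiver, then sum 10^(L/10).
server rack: 74.8 − 20·log₁₀(31.8/3.4) = 74.8 − 19.42 = 55.38 dB SPL.
transformer: 73.2 − 20·log₁₀(31.4/3.4) = 73.2 − 19.31 = 53.89 dB SPL.
CNC lathe: 86.0 − 20·log₁₀(14.3/3.4) = 86.0 − 12.48 = 73.52 dB SPL.
Σ 10^(L/10) = 2.310e+07 → L_total = 10·log₁₀(2.310e+07) = 73.64 dB SPL.

74 dB SPL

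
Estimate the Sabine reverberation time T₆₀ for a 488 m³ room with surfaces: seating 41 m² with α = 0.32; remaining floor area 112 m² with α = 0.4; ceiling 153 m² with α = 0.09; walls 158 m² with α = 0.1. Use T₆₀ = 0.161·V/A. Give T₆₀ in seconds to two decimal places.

A = Σ Sᵢαᵢ = 41·0.32 + 112·0.4 + 153·0.09 + 158·0.1 = 87.49 m².
T₆₀ = 0.161·V/A = 0.161·488/87.49 = 0.898 s.

0.90 s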